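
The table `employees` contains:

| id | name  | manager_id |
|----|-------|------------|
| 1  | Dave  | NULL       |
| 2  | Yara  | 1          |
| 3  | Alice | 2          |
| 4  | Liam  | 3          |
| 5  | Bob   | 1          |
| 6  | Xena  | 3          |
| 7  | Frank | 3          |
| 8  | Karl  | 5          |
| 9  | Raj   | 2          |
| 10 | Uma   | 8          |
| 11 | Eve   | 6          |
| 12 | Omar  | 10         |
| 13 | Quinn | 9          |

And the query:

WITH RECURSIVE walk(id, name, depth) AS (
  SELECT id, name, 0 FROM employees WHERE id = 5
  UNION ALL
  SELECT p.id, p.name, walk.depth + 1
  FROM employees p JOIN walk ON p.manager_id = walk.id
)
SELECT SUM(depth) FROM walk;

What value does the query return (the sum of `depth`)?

6

Base: id=5 (Bob) at depth 0.
Iteration 1: rows with manager_id in {5} -> Karl (id 8, depth 1).
Iteration 2: rows with manager_id in {8} -> Uma (id 10, depth 2).
Iteration 3: rows with manager_id in {10} -> Omar (id 12, depth 3).
Iteration 4: no rows with manager_id in {12}; recursion stops.
SUM(depth) = 0 + 1 + 2 + 3 = 6.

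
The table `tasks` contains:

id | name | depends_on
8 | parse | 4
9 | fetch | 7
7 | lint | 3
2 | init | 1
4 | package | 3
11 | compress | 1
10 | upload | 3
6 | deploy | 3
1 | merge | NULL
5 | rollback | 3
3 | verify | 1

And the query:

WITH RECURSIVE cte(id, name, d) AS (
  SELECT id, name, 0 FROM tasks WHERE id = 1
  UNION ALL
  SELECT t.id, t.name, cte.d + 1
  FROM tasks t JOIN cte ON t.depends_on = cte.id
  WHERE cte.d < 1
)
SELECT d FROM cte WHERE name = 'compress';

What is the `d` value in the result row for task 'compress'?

1

Base: id=1 (merge) at d 0.
Iteration 1: rows with depends_on in {1} -> init (id 2, d 1), verify (id 3, d 1), compress (id 11, d 1).
Iteration 2: d < 1 fails for all current rows; recursion stops.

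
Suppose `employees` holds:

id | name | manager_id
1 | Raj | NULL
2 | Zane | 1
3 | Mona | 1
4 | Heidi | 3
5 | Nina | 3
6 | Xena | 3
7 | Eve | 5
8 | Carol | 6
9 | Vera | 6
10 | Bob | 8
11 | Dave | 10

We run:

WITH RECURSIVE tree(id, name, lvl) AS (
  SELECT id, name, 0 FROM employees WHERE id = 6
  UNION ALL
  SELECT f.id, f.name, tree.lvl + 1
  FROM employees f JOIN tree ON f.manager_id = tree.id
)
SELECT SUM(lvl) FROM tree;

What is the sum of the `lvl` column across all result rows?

Base: id=6 (Xena) at lvl 0.
Iteration 1: rows with manager_id in {6} -> Carol (id 8, lvl 1), Vera (id 9, lvl 1).
Iteration 2: rows with manager_id in {8,9} -> Bob (id 10, lvl 2).
Iteration 3: rows with manager_id in {10} -> Dave (id 11, lvl 3).
Iteration 4: no rows with manager_id in {11}; recursion stops.
SUM(lvl) = 0 + 1 + 1 + 2 + 3 = 7.

7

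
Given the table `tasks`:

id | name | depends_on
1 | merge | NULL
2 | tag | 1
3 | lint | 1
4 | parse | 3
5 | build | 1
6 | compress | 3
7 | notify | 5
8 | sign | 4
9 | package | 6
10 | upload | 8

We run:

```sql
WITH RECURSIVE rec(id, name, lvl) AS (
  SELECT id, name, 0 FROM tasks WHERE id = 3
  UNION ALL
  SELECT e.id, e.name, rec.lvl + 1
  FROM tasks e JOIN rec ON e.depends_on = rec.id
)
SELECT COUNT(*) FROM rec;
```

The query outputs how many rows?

Base: id=3 (lint) at lvl 0.
Iteration 1: rows with depends_on in {3} -> parse (id 4, lvl 1), compress (id 6, lvl 1).
Iteration 2: rows with depends_on in {4,6} -> sign (id 8, lvl 2), package (id 9, lvl 2).
Iteration 3: rows with depends_on in {8,9} -> upload (id 10, lvl 3).
Iteration 4: no rows with depends_on in {10}; recursion stops.
Total rows emitted: 6.

6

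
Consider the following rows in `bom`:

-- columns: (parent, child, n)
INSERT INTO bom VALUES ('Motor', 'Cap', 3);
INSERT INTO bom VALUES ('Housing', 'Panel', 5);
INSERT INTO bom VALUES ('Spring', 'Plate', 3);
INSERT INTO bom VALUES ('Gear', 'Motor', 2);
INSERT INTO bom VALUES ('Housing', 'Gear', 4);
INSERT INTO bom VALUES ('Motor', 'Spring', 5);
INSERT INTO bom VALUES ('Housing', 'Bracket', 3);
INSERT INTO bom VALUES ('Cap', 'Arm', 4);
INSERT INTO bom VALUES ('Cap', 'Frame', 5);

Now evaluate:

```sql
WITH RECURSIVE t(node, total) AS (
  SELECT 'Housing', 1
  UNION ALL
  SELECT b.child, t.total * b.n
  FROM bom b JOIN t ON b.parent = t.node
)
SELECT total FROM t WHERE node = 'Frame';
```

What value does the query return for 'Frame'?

120

Base: (Housing, total=1).
Iteration 1: components of {Housing} -> Bracket = 1*3 = 3, Gear = 1*4 = 4, Panel = 1*5 = 5.
Iteration 2: components of {Bracket,Gear,Panel} -> Motor = 4*2 = 8.
Iteration 3: components of {Motor} -> Cap = 8*3 = 24, Spring = 8*5 = 40.
Iteration 4: components of {Cap,Spring} -> Arm = 24*4 = 96, Frame = 24*5 = 120, Plate = 40*3 = 120.
Iteration 5: no further components; recursion stops.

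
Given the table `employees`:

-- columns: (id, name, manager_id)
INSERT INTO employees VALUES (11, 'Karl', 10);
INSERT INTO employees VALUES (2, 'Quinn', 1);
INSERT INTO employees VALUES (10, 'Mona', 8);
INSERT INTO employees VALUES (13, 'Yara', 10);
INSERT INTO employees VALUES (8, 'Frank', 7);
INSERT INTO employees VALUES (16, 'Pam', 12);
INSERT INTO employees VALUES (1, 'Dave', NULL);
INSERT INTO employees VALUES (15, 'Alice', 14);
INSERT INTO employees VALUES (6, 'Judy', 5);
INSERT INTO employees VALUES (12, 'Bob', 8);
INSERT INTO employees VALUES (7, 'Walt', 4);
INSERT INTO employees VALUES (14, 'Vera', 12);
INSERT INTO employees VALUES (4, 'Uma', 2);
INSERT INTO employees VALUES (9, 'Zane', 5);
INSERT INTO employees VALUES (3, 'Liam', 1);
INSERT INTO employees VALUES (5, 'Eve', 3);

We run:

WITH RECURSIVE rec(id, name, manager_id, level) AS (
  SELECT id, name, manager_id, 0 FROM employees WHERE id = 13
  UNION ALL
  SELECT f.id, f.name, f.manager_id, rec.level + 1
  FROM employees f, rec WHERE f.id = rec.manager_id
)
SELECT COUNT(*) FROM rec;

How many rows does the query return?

Base: id=13 (Yara), manager_id=10, level 0.
Iteration 1: join on id=10 -> Mona (id 10, manager_id=8, level 1).
Iteration 2: join on id=8 -> Frank (id 8, manager_id=7, level 2).
Iteration 3: join on id=7 -> Walt (id 7, manager_id=4, level 3).
Iteration 4: join on id=4 -> Uma (id 4, manager_id=2, level 4).
Iteration 5: join on id=2 -> Quinn (id 2, manager_id=1, level 5).
Iteration 6: join on id=1 -> Dave (id 1, manager_id=NULL, level 6).
Iteration 7: manager_id is NULL; no match; recursion stops.
Total rows emitted: 7.

7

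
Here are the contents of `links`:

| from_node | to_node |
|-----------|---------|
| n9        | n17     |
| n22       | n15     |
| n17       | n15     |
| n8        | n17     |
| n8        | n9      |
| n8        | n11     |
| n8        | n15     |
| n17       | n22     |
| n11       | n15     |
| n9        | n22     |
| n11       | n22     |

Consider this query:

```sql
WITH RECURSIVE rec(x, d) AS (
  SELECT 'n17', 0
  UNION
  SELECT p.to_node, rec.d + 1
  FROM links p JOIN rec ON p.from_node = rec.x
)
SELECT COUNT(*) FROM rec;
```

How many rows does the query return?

Base: (n17, d=0).
Iteration 1: edges from {n17} -> (n15, d=1), (n22, d=1).
Iteration 2: edges from {n15,n22} -> (n15, d=2).
Iteration 3: no outgoing edges from {n15}; recursion stops.
Total rows emitted: 4.

4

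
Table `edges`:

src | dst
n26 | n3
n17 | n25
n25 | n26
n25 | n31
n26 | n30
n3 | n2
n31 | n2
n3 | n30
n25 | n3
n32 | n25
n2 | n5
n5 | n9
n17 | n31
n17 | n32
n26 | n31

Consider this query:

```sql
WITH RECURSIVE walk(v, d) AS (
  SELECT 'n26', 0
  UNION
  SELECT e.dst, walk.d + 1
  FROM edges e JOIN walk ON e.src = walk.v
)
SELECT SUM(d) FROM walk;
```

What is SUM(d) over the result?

Base: (n26, d=0).
Iteration 1: edges from {n26} -> (n3, d=1), (n30, d=1), (n31, d=1).
Iteration 2: edges from {n3,n30,n31} -> (n2, d=2), (n30, d=2). [UNION drops 1 duplicate row(s)]
Iteration 3: edges from {n2,n30} -> (n5, d=3).
Iteration 4: edges from {n5} -> (n9, d=4).
Iteration 5: no outgoing edges from {n9}; recursion stops.
SUM(d) = 0 + 1 + 1 + 1 + 2 + 2 + 3 + 4 = 14.

14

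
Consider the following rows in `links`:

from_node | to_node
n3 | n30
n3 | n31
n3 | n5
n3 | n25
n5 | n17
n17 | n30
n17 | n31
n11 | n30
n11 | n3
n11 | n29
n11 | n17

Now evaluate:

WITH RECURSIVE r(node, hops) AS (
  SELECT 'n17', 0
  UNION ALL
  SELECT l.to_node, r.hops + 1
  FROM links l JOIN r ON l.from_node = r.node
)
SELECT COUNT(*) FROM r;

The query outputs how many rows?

Base: (n17, hops=0).
Iteration 1: edges from {n17} -> (n30, hops=1), (n31, hops=1).
Iteration 2: no outgoing edges from {n30,n31}; recursion stops.
Total rows emitted: 3.

3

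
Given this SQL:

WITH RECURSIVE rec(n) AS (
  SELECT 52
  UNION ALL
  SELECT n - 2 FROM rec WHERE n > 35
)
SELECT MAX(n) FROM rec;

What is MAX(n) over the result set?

52

Base: n=52.
Iteration 1: 52 > 35 holds -> n = 52 - 2 = 50.
Iteration 2: 50 > 35 holds -> n = 50 - 2 = 48.
Iteration 3: 48 > 35 holds -> n = 48 - 2 = 46.
Iteration 4: 46 > 35 holds -> n = 46 - 2 = 44.
Iteration 5: 44 > 35 holds -> n = 44 - 2 = 42.
Iteration 6: 42 > 35 holds -> n = 42 - 2 = 40.
Iteration 7: 40 > 35 holds -> n = 40 - 2 = 38.
Iteration 8: 38 > 35 holds -> n = 38 - 2 = 36.
Iteration 9: 36 > 35 holds -> n = 36 - 2 = 34.
Iteration 10: 34 > 35 fails; recursion stops.
n values: 52, 50, 48, 46, 44, 42, 40, 38, 36, 34; the maximum is 52.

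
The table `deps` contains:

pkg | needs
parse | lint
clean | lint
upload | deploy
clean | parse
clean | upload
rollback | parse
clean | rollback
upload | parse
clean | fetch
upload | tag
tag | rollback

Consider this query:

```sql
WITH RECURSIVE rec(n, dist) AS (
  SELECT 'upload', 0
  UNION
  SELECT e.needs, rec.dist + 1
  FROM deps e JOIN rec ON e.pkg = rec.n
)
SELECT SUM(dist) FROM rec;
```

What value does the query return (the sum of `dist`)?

14

Base: (upload, dist=0).
Iteration 1: edges from {upload} -> (deploy, dist=1), (parse, dist=1), (tag, dist=1).
Iteration 2: edges from {deploy,parse,tag} -> (lint, dist=2), (rollback, dist=2).
Iteration 3: edges from {lint,rollback} -> (parse, dist=3).
Iteration 4: edges from {parse} -> (lint, dist=4).
Iteration 5: no outgoing edges from {lint}; recursion stops.
SUM(dist) = 0 + 1 + 1 + 1 + 2 + 2 + 3 + 4 = 14.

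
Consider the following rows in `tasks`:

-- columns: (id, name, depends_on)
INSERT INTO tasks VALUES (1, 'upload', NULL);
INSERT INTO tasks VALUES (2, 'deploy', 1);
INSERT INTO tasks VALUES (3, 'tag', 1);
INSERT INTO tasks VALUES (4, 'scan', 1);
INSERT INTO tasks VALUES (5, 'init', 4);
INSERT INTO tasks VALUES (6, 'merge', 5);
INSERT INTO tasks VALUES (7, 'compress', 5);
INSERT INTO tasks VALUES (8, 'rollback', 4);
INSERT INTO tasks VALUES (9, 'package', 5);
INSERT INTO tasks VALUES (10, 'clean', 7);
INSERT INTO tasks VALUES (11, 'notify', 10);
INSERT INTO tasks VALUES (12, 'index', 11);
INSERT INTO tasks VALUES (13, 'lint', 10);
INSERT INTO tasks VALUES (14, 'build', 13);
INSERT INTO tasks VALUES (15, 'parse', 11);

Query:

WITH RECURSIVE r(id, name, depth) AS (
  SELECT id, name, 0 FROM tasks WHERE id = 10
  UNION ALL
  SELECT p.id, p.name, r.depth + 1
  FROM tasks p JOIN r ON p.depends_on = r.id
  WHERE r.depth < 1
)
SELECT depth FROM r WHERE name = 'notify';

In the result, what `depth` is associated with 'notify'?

1

Base: id=10 (clean) at depth 0.
Iteration 1: rows with depends_on in {10} -> notify (id 11, depth 1), lint (id 13, depth 1).
Iteration 2: depth < 1 fails for all current rows; recursion stops.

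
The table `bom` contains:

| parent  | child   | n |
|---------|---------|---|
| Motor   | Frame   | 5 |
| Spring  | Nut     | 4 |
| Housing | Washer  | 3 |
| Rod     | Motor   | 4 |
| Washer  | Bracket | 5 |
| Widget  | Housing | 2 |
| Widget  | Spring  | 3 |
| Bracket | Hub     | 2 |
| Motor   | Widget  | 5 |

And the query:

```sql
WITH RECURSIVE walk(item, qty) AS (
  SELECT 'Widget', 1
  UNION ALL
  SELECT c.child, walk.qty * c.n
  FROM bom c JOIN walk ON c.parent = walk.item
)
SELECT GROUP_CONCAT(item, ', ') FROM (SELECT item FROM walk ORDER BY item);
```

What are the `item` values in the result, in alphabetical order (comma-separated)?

Bracket, Housing, Hub, Nut, Spring, Washer, Widget

Base: (Widget, qty=1).
Iteration 1: components of {Widget} -> Housing = 1*2 = 2, Spring = 1*3 = 3.
Iteration 2: components of {Housing,Spring} -> Nut = 3*4 = 12, Washer = 2*3 = 6.
Iteration 3: components of {Nut,Washer} -> Bracket = 6*5 = 30.
Iteration 4: components of {Bracket} -> Hub = 30*2 = 60.
Iteration 5: no further components; recursion stops.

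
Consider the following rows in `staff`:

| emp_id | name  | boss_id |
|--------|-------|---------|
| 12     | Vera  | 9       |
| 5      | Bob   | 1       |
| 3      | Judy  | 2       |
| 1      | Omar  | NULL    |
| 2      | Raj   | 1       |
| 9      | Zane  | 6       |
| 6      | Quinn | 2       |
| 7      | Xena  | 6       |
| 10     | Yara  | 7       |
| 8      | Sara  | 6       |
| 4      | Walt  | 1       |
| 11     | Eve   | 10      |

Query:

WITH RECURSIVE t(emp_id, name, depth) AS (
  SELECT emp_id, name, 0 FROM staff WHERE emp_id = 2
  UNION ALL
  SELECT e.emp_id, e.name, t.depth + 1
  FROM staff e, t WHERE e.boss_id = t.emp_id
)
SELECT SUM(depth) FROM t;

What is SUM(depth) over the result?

Base: emp_id=2 (Raj) at depth 0.
Iteration 1: rows with boss_id in {2} -> Judy (id 3, depth 1), Quinn (id 6, depth 1).
Iteration 2: rows with boss_id in {3,6} -> Xena (id 7, depth 2), Sara (id 8, depth 2), Zane (id 9, depth 2).
Iteration 3: rows with boss_id in {7,8,9} -> Yara (id 10, depth 3), Vera (id 12, depth 3).
Iteration 4: rows with boss_id in {10,12} -> Eve (id 11, depth 4).
Iteration 5: no rows with boss_id in {11}; recursion stops.
SUM(depth) = 0 + 1 + 1 + 2 + 2 + 2 + 3 + 3 + 4 = 18.

18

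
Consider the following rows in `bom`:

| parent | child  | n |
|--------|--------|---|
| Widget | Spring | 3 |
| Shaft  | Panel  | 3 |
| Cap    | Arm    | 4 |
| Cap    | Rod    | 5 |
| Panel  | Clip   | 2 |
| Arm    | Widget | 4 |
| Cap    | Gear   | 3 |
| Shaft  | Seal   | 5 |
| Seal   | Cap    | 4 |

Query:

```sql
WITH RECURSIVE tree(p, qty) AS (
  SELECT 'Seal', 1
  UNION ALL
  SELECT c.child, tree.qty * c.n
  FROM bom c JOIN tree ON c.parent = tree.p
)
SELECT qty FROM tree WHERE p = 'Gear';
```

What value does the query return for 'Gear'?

12

Base: (Seal, qty=1).
Iteration 1: components of {Seal} -> Cap = 1*4 = 4.
Iteration 2: components of {Cap} -> Arm = 4*4 = 16, Gear = 4*3 = 12, Rod = 4*5 = 20.
Iteration 3: components of {Arm,Gear,Rod} -> Widget = 16*4 = 64.
Iteration 4: components of {Widget} -> Spring = 64*3 = 192.
Iteration 5: no further components; recursion stops.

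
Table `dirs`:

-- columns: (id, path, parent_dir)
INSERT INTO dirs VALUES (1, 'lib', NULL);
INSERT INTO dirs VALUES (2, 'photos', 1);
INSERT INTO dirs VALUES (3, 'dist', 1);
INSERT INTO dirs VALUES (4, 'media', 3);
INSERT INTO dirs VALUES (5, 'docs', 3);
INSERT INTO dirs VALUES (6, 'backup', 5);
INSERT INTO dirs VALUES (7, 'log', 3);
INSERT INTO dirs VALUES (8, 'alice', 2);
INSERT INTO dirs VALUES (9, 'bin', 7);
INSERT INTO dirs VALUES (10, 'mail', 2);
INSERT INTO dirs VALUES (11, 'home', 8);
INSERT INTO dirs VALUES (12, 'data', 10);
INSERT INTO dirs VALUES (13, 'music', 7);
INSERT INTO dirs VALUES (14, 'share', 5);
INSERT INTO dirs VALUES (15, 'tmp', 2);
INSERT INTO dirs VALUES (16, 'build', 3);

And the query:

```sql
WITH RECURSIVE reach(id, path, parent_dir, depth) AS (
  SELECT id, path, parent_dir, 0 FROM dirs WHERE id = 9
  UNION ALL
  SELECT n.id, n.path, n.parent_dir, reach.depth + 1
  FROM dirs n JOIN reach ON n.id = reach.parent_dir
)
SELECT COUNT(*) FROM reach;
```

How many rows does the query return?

Base: id=9 (bin), parent_dir=7, depth 0.
Iteration 1: join on id=7 -> log (id 7, parent_dir=3, depth 1).
Iteration 2: join on id=3 -> dist (id 3, parent_dir=1, depth 2).
Iteration 3: join on id=1 -> lib (id 1, parent_dir=NULL, depth 3).
Iteration 4: parent_dir is NULL; no match; recursion stops.
Total rows emitted: 4.

4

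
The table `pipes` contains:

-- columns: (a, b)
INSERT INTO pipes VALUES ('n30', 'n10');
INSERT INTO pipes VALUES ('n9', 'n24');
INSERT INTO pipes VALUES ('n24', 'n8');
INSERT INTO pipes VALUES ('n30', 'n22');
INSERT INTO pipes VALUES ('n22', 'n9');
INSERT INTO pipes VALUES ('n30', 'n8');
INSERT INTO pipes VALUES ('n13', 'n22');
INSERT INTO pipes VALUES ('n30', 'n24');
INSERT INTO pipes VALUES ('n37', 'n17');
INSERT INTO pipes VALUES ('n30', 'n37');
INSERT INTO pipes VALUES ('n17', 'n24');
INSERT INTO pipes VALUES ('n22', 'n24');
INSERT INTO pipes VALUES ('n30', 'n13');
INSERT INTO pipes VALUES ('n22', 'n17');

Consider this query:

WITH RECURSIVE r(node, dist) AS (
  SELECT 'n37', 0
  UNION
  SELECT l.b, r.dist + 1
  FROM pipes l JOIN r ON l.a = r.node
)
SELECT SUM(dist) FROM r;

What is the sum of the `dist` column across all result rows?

6

Base: (n37, dist=0).
Iteration 1: edges from {n37} -> (n17, dist=1).
Iteration 2: edges from {n17} -> (n24, dist=2).
Iteration 3: edges from {n24} -> (n8, dist=3).
Iteration 4: no outgoing edges from {n8}; recursion stops.
SUM(dist) = 0 + 1 + 2 + 3 = 6.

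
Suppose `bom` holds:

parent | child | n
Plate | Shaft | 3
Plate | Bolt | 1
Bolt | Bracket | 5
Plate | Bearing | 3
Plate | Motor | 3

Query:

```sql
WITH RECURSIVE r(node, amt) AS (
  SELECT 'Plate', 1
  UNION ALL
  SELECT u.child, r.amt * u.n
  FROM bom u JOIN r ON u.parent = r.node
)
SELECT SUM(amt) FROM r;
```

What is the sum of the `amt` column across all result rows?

Base: (Plate, amt=1).
Iteration 1: components of {Plate} -> Bearing = 1*3 = 3, Bolt = 1*1 = 1, Motor = 1*3 = 3, Shaft = 1*3 = 3.
Iteration 2: components of {Bearing,Bolt,Motor,Shaft} -> Bracket = 1*5 = 5.
Iteration 3: no further components; recursion stops.
SUM(amt) = 1 + 3 + 3 + 1 + 3 + 5 = 16.

16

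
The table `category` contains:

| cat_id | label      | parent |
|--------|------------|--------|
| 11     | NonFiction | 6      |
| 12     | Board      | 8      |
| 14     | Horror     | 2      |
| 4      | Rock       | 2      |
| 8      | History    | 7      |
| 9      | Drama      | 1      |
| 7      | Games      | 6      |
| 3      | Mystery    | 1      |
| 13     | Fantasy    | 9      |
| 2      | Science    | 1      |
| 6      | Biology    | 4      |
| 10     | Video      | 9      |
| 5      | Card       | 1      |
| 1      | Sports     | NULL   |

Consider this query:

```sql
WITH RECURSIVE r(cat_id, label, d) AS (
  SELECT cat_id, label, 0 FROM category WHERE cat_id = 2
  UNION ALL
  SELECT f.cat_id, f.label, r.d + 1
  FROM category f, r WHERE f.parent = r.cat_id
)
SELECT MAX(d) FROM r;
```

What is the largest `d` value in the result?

5

Base: cat_id=2 (Science) at d 0.
Iteration 1: rows with parent in {2} -> Rock (id 4, d 1), Horror (id 14, d 1).
Iteration 2: rows with parent in {4,14} -> Biology (id 6, d 2).
Iteration 3: rows with parent in {6} -> Games (id 7, d 3), NonFiction (id 11, d 3).
Iteration 4: rows with parent in {7,11} -> History (id 8, d 4).
Iteration 5: rows with parent in {8} -> Board (id 12, d 5).
Iteration 6: no rows with parent in {12}; recursion stops.
d values: 0, 1, 1, 2, 3, 3, 4, 5; the maximum is 5.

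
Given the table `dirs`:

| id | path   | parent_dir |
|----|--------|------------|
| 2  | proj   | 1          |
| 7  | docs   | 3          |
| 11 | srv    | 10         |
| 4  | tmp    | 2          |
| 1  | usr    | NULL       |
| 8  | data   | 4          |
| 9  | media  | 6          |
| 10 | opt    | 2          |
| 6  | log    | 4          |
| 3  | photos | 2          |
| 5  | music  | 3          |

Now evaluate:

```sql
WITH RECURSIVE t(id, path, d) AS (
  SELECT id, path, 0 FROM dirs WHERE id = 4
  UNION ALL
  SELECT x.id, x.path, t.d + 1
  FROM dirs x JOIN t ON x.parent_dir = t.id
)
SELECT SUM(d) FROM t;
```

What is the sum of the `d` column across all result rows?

4

Base: id=4 (tmp) at d 0.
Iteration 1: rows with parent_dir in {4} -> log (id 6, d 1), data (id 8, d 1).
Iteration 2: rows with parent_dir in {6,8} -> media (id 9, d 2).
Iteration 3: no rows with parent_dir in {9}; recursion stops.
SUM(d) = 0 + 1 + 1 + 2 = 4.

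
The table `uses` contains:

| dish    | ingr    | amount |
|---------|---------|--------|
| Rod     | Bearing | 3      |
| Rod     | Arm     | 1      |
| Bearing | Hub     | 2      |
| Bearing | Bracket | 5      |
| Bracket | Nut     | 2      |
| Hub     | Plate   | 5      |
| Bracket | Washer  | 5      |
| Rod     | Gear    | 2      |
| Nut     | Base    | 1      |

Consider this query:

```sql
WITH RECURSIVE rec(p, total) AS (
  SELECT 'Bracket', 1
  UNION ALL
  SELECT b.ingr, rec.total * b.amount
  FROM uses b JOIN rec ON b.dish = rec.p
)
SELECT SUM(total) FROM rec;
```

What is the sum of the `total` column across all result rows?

Base: (Bracket, total=1).
Iteration 1: components of {Bracket} -> Nut = 1*2 = 2, Washer = 1*5 = 5.
Iteration 2: components of {Nut,Washer} -> Base = 2*1 = 2.
Iteration 3: no further components; recursion stops.
SUM(total) = 1 + 2 + 5 + 2 = 10.

10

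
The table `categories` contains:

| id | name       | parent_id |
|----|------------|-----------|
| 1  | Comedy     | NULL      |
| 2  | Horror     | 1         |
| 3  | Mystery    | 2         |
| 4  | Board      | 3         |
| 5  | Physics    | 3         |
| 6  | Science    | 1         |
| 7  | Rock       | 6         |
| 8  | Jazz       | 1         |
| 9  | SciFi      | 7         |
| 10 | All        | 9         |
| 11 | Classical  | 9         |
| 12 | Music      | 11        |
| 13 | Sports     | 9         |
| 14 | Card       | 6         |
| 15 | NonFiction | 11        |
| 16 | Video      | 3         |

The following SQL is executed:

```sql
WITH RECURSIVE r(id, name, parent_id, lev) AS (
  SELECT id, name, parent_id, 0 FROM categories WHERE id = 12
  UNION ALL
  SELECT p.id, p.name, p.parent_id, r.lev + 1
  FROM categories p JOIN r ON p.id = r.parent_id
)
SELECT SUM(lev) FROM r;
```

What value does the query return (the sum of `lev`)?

15

Base: id=12 (Music), parent_id=11, lev 0.
Iteration 1: join on id=11 -> Classical (id 11, parent_id=9, lev 1).
Iteration 2: join on id=9 -> SciFi (id 9, parent_id=7, lev 2).
Iteration 3: join on id=7 -> Rock (id 7, parent_id=6, lev 3).
Iteration 4: join on id=6 -> Science (id 6, parent_id=1, lev 4).
Iteration 5: join on id=1 -> Comedy (id 1, parent_id=NULL, lev 5).
Iteration 6: parent_id is NULL; no match; recursion stops.
SUM(lev) = 0 + 1 + 2 + 3 + 4 + 5 = 15.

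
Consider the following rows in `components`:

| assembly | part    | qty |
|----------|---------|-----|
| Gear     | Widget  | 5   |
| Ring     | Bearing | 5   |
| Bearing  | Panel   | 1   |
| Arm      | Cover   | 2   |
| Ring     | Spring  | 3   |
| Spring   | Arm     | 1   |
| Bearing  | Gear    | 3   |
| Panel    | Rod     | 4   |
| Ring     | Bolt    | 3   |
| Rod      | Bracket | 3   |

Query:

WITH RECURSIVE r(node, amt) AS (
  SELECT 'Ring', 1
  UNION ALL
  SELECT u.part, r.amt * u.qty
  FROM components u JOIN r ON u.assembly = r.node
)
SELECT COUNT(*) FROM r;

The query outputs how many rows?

Base: (Ring, amt=1).
Iteration 1: components of {Ring} -> Bearing = 1*5 = 5, Bolt = 1*3 = 3, Spring = 1*3 = 3.
Iteration 2: components of {Bearing,Bolt,Spring} -> Arm = 3*1 = 3, Gear = 5*3 = 15, Panel = 5*1 = 5.
Iteration 3: components of {Arm,Gear,Panel} -> Cover = 3*2 = 6, Rod = 5*4 = 20, Widget = 15*5 = 75.
Iteration 4: components of {Cover,Rod,Widget} -> Bracket = 20*3 = 60.
Iteration 5: no further components; recursion stops.
Total rows emitted: 11.

11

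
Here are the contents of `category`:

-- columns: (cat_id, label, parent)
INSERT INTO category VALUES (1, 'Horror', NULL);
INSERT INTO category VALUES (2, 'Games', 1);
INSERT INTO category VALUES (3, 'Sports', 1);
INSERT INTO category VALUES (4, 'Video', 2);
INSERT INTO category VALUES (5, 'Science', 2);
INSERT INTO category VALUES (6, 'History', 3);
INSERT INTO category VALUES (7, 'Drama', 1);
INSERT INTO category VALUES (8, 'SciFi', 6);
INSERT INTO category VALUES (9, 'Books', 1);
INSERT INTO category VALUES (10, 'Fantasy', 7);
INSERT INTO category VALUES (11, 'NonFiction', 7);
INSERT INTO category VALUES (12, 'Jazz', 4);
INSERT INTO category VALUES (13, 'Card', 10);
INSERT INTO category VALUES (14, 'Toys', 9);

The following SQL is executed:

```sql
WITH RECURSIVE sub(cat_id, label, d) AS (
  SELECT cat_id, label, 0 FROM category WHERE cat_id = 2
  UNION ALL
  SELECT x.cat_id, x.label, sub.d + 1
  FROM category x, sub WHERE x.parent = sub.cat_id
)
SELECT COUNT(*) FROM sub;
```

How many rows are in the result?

4

Base: cat_id=2 (Games) at d 0.
Iteration 1: rows with parent in {2} -> Video (id 4, d 1), Science (id 5, d 1).
Iteration 2: rows with parent in {4,5} -> Jazz (id 12, d 2).
Iteration 3: no rows with parent in {12}; recursion stops.
Total rows emitted: 4.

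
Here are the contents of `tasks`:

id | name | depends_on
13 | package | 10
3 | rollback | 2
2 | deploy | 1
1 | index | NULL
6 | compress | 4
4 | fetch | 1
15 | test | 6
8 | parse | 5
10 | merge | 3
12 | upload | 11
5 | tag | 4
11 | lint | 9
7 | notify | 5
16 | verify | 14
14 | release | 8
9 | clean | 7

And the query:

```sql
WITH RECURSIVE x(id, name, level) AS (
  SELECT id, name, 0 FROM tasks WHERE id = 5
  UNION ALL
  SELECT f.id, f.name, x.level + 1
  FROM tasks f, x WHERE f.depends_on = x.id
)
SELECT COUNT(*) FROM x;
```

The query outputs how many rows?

8

Base: id=5 (tag) at level 0.
Iteration 1: rows with depends_on in {5} -> notify (id 7, level 1), parse (id 8, level 1).
Iteration 2: rows with depends_on in {7,8} -> clean (id 9, level 2), release (id 14, level 2).
Iteration 3: rows with depends_on in {9,14} -> lint (id 11, level 3), verify (id 16, level 3).
Iteration 4: rows with depends_on in {11,16} -> upload (id 12, level 4).
Iteration 5: no rows with depends_on in {12}; recursion stops.
Total rows emitted: 8.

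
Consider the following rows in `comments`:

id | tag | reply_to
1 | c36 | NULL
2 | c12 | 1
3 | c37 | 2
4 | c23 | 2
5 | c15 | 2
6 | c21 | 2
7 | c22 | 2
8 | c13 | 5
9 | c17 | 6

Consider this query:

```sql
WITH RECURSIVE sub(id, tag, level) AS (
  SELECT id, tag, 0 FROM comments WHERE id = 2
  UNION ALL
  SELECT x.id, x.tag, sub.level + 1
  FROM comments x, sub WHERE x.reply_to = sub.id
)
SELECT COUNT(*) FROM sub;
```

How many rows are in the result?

8

Base: id=2 (c12) at level 0.
Iteration 1: rows with reply_to in {2} -> c37 (id 3, level 1), c23 (id 4, level 1), c15 (id 5, level 1), c21 (id 6, level 1), c22 (id 7, level 1).
Iteration 2: rows with reply_to in {3,4,5,6,7} -> c13 (id 8, level 2), c17 (id 9, level 2).
Iteration 3: no rows with reply_to in {8,9}; recursion stops.
Total rows emitted: 8.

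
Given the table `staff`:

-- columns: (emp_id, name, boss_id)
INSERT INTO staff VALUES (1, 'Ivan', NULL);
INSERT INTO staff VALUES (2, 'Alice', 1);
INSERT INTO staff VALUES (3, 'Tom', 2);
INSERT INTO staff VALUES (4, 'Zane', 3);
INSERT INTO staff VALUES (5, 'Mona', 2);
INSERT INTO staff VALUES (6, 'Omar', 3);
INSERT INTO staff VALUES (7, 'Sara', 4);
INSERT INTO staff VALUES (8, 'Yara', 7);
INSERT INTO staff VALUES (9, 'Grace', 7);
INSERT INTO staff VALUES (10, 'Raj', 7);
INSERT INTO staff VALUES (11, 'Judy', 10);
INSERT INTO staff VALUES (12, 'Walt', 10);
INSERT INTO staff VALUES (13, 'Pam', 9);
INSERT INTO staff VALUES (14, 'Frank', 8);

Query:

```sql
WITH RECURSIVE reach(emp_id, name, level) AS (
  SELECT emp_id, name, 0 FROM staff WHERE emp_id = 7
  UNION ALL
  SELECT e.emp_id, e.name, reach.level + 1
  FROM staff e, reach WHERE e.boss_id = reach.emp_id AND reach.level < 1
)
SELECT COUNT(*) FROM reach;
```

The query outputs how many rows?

4

Base: emp_id=7 (Sara) at level 0.
Iteration 1: rows with boss_id in {7} -> Yara (id 8, level 1), Grace (id 9, level 1), Raj (id 10, level 1).
Iteration 2: level < 1 fails for all current rows; recursion stops.
Total rows emitted: 4.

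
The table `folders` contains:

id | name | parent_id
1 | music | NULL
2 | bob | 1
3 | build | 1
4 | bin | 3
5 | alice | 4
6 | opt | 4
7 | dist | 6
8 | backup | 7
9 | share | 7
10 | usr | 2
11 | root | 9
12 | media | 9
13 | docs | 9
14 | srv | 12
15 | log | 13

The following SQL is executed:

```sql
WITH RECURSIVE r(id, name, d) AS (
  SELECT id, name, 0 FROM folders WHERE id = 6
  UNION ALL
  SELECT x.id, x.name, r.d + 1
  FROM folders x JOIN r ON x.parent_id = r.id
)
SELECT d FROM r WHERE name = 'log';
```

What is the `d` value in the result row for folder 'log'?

4

Base: id=6 (opt) at d 0.
Iteration 1: rows with parent_id in {6} -> dist (id 7, d 1).
Iteration 2: rows with parent_id in {7} -> backup (id 8, d 2), share (id 9, d 2).
Iteration 3: rows with parent_id in {8,9} -> root (id 11, d 3), media (id 12, d 3), docs (id 13, d 3).
Iteration 4: rows with parent_id in {11,12,13} -> srv (id 14, d 4), log (id 15, d 4).
Iteration 5: no rows with parent_id in {14,15}; recursion stops.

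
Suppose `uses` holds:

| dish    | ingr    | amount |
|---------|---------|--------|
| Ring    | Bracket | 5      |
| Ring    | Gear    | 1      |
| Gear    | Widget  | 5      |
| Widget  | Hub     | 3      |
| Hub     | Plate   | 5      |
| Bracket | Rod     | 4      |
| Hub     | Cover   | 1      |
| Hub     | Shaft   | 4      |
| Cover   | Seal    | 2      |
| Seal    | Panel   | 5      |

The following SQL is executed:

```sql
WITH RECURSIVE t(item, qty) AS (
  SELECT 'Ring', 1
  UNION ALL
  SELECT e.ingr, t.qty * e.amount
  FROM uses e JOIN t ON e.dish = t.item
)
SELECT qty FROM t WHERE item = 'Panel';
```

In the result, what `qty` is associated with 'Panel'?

150

Base: (Ring, qty=1).
Iteration 1: components of {Ring} -> Bracket = 1*5 = 5, Gear = 1*1 = 1.
Iteration 2: components of {Bracket,Gear} -> Rod = 5*4 = 20, Widget = 1*5 = 5.
Iteration 3: components of {Rod,Widget} -> Hub = 5*3 = 15.
Iteration 4: components of {Hub} -> Cover = 15*1 = 15, Plate = 15*5 = 75, Shaft = 15*4 = 60.
Iteration 5: components of {Cover,Plate,Shaft} -> Seal = 15*2 = 30.
Iteration 6: components of {Seal} -> Panel = 30*5 = 150.
Iteration 7: no further components; recursion stops.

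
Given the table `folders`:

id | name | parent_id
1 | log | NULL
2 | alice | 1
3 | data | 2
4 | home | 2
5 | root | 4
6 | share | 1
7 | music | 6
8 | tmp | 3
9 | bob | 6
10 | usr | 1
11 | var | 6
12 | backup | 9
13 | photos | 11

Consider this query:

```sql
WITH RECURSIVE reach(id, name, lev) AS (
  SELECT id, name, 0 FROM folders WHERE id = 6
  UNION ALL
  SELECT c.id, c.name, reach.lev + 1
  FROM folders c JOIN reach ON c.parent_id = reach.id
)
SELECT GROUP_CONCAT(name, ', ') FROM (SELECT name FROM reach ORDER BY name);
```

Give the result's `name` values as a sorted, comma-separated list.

Base: id=6 (share) at lev 0.
Iteration 1: rows with parent_id in {6} -> music (id 7, lev 1), bob (id 9, lev 1), var (id 11, lev 1).
Iteration 2: rows with parent_id in {7,9,11} -> backup (id 12, lev 2), photos (id 13, lev 2).
Iteration 3: no rows with parent_id in {12,13}; recursion stops.

backup, bob, music, photos, share, var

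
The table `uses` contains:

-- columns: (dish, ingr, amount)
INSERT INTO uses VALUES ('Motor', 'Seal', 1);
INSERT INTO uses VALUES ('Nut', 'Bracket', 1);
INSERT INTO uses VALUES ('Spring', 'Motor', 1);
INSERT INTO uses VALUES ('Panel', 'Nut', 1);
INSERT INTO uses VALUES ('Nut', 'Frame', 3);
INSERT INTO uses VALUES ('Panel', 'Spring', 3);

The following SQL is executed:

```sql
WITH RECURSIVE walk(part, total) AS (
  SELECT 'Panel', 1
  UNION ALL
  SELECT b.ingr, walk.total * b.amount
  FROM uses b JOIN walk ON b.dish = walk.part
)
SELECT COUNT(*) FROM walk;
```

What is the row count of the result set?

7

Base: (Panel, total=1).
Iteration 1: components of {Panel} -> Nut = 1*1 = 1, Spring = 1*3 = 3.
Iteration 2: components of {Nut,Spring} -> Bracket = 1*1 = 1, Frame = 1*3 = 3, Motor = 3*1 = 3.
Iteration 3: components of {Bracket,Frame,Motor} -> Seal = 3*1 = 3.
Iteration 4: no further components; recursion stops.
Total rows emitted: 7.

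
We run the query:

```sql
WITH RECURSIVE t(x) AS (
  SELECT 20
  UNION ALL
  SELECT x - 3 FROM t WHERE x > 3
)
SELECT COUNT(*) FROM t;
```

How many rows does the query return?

Base: x=20.
Iteration 1: 20 > 3 holds -> x = 20 - 3 = 17.
Iteration 2: 17 > 3 holds -> x = 17 - 3 = 14.
Iteration 3: 14 > 3 holds -> x = 14 - 3 = 11.
Iteration 4: 11 > 3 holds -> x = 11 - 3 = 8.
Iteration 5: 8 > 3 holds -> x = 8 - 3 = 5.
Iteration 6: 5 > 3 holds -> x = 5 - 3 = 2.
Iteration 7: 2 > 3 fails; recursion stops.
Total rows emitted: 7.

7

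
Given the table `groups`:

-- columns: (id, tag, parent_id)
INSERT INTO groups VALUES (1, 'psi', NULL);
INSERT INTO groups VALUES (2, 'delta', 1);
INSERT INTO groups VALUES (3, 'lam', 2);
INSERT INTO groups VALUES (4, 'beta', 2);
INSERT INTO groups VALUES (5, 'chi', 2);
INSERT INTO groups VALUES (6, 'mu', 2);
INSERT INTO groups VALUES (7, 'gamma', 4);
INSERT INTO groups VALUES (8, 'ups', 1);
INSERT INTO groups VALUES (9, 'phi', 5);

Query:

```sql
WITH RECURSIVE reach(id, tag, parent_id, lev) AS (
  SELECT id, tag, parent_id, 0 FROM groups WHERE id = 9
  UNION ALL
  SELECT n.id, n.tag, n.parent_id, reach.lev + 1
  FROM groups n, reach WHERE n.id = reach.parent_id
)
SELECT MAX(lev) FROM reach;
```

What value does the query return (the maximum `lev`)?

Base: id=9 (phi), parent_id=5, lev 0.
Iteration 1: join on id=5 -> chi (id 5, parent_id=2, lev 1).
Iteration 2: join on id=2 -> delta (id 2, parent_id=1, lev 2).
Iteration 3: join on id=1 -> psi (id 1, parent_id=NULL, lev 3).
Iteration 4: parent_id is NULL; no match; recursion stops.
lev values: 0, 1, 2, 3; the maximum is 3.

3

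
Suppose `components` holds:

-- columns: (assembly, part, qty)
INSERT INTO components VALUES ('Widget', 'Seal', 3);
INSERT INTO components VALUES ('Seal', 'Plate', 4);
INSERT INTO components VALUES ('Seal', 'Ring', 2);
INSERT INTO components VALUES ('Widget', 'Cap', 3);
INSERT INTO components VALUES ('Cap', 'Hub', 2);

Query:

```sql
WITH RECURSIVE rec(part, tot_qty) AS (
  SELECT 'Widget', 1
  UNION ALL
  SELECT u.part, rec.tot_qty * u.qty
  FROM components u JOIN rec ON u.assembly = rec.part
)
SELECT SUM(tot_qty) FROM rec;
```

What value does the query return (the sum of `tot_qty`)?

31

Base: (Widget, tot_qty=1).
Iteration 1: components of {Widget} -> Cap = 1*3 = 3, Seal = 1*3 = 3.
Iteration 2: components of {Cap,Seal} -> Hub = 3*2 = 6, Plate = 3*4 = 12, Ring = 3*2 = 6.
Iteration 3: no further components; recursion stops.
SUM(tot_qty) = 1 + 3 + 3 + 12 + 6 + 6 = 31.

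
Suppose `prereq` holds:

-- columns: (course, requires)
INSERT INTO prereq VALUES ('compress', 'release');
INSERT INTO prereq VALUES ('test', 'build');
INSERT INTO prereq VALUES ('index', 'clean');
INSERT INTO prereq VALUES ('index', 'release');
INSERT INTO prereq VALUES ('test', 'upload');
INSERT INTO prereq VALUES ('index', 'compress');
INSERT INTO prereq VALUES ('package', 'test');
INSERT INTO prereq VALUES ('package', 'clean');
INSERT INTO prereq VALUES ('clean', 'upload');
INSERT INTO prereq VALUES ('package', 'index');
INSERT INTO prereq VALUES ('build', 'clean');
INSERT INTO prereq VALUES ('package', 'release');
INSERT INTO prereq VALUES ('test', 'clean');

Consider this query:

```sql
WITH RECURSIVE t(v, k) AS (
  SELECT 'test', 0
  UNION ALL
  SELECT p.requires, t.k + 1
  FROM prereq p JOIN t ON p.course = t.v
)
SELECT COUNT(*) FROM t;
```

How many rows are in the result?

Base: (test, k=0).
Iteration 1: edges from {test} -> (build, k=1), (clean, k=1), (upload, k=1).
Iteration 2: edges from {build,clean,upload} -> (clean, k=2), (upload, k=2).
Iteration 3: edges from {clean,upload} -> (upload, k=3).
Iteration 4: no outgoing edges from {upload}; recursion stops.
Total rows emitted: 7.

7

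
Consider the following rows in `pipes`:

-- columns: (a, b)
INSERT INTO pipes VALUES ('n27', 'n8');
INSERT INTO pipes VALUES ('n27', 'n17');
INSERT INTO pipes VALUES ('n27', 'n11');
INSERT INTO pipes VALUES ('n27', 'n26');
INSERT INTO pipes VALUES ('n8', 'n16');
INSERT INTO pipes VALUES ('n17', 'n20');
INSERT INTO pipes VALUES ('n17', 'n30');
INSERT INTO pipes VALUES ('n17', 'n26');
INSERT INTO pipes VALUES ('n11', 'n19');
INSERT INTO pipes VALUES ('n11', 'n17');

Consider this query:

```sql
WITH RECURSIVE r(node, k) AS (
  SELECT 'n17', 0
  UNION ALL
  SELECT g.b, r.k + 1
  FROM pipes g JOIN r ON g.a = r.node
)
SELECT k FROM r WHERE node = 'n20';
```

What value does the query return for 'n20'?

Base: (n17, k=0).
Iteration 1: edges from {n17} -> (n20, k=1), (n26, k=1), (n30, k=1).
Iteration 2: no outgoing edges from {n20,n26,n30}; recursion stops.

1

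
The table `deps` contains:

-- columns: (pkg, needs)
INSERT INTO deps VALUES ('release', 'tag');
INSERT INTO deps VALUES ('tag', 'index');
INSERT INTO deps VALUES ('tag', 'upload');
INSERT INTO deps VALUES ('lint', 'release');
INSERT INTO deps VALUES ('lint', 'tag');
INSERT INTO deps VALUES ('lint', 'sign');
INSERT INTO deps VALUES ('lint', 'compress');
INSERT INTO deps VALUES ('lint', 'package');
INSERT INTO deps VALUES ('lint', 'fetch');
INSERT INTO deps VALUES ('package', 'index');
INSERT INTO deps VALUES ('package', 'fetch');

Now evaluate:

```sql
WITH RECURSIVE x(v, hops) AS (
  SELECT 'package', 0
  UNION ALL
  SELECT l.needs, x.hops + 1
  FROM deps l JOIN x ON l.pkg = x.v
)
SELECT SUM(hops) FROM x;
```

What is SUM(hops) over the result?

Base: (package, hops=0).
Iteration 1: edges from {package} -> (fetch, hops=1), (index, hops=1).
Iteration 2: no outgoing edges from {fetch,index}; recursion stops.
SUM(hops) = 0 + 1 + 1 = 2.

2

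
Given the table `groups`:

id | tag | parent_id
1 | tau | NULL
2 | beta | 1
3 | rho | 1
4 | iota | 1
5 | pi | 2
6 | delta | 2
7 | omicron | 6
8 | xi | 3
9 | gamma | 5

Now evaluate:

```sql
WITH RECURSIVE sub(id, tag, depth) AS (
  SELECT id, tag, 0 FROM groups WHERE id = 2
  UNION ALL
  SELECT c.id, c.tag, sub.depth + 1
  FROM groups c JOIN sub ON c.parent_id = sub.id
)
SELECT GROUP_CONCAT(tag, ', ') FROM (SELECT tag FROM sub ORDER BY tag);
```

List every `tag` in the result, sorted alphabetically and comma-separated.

beta, delta, gamma, omicron, pi

Base: id=2 (beta) at depth 0.
Iteration 1: rows with parent_id in {2} -> pi (id 5, depth 1), delta (id 6, depth 1).
Iteration 2: rows with parent_id in {5,6} -> omicron (id 7, depth 2), gamma (id 9, depth 2).
Iteration 3: no rows with parent_id in {7,9}; recursion stops.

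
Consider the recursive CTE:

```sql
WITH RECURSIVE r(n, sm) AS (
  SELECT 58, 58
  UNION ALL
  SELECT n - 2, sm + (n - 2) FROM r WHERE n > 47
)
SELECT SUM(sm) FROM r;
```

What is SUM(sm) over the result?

1512

Base: n=58, sm=58.
Iteration 1: 58 > 47 holds -> n = 58 - 2 = 56, sm = 58 + 56 = 114.
Iteration 2: 56 > 47 holds -> n = 56 - 2 = 54, sm = 114 + 54 = 168.
Iteration 3: 54 > 47 holds -> n = 54 - 2 = 52, sm = 168 + 52 = 220.
Iteration 4: 52 > 47 holds -> n = 52 - 2 = 50, sm = 220 + 50 = 270.
Iteration 5: 50 > 47 holds -> n = 50 - 2 = 48, sm = 270 + 48 = 318.
Iteration 6: 48 > 47 holds -> n = 48 - 2 = 46, sm = 318 + 46 = 364.
Iteration 7: 46 > 47 fails; recursion stops.
SUM(sm) = 58 + 114 + 168 + 220 + 270 + 318 + 364 = 1512.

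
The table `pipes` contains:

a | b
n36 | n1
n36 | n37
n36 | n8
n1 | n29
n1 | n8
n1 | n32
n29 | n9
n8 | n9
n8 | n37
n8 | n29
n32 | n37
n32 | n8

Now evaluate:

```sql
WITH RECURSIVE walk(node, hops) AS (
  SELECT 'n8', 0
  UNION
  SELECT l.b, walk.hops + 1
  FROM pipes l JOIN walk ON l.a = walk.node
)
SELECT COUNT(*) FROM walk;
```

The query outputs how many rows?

5

Base: (n8, hops=0).
Iteration 1: edges from {n8} -> (n29, hops=1), (n37, hops=1), (n9, hops=1).
Iteration 2: edges from {n29,n37,n9} -> (n9, hops=2).
Iteration 3: no outgoing edges from {n9}; recursion stops.
Total rows emitted: 5.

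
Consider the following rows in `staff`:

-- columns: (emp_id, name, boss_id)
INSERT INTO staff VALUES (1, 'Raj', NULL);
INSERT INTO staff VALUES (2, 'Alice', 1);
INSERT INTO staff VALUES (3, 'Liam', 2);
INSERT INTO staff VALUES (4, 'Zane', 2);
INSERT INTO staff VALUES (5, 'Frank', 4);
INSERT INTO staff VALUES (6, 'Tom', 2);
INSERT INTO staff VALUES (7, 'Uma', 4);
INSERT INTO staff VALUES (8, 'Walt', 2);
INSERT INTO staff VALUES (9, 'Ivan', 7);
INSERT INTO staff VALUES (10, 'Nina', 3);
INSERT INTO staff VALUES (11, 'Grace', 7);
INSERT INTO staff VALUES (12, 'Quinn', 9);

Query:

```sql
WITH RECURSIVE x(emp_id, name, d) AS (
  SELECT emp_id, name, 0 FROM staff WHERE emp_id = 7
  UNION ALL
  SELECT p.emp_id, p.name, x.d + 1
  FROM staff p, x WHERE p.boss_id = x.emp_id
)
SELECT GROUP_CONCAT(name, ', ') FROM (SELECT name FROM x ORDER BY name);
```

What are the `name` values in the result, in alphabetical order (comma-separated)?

Base: emp_id=7 (Uma) at d 0.
Iteration 1: rows with boss_id in {7} -> Ivan (id 9, d 1), Grace (id 11, d 1).
Iteration 2: rows with boss_id in {9,11} -> Quinn (id 12, d 2).
Iteration 3: no rows with boss_id in {12}; recursion stops.

Grace, Ivan, Quinn, Uma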